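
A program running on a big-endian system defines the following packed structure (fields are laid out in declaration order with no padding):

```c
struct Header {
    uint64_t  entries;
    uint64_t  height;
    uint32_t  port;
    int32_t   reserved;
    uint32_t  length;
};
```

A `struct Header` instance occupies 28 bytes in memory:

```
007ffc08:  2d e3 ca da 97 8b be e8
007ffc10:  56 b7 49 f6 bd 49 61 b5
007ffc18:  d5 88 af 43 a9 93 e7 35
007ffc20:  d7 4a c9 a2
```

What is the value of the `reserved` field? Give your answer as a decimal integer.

-1449924811

`reserved` follows `entries` (8 B), `height` (8 B), `port` (4 B), so it starts at offset 8 + 8 + 4 = 20 and occupies 4 bytes.
Bytes at offsets 20..23: A9 93 E7 35.
Big-endian stores the most-significant byte at the lowest address.
The bytes are already most-significant first: 0xA993E735.
Top bit is set, so as a signed 32-bit value this is 0xA993E735 − 2^32 = -1449924811.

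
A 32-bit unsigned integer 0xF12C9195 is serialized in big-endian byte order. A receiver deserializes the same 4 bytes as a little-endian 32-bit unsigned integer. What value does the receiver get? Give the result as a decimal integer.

Stored big-endian, the bytes at ascending addresses are F1 2C 91 95.
Read back as little-endian, the first byte is least significant, giving 0x95912CF1.
0x95912CF1 = 2509319409.

2509319409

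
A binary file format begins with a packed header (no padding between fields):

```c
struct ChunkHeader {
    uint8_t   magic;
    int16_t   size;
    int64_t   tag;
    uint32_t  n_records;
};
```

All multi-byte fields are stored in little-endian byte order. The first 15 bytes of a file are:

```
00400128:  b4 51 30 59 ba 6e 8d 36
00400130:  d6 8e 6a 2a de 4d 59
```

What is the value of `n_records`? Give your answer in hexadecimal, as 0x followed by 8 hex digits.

`n_records` follows `magic` (1 B), `size` (2 B), `tag` (8 B), so it starts at offset 1 + 2 + 8 = 11 and occupies 4 bytes.
Bytes at offsets 11..14: 2A DE 4D 59.
In little-endian order the low byte comes first in memory.
Reassemble most-significant byte first: 59 4D DE 2A → 0x594DDE2A.

0x594DDE2A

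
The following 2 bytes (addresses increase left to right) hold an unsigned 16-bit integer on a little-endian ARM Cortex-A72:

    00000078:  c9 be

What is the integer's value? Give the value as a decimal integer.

48841

Little-endian stores the least-significant byte at the lowest address.
Reassemble most-significant byte first: BE C9 → 0xBEC9.
0xBEC9 = 48841.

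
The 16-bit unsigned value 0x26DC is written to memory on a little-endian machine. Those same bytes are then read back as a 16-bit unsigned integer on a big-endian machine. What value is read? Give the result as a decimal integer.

Stored little-endian, the bytes at ascending addresses are DC 26.
Read back as big-endian, the last byte is least significant, giving 0xDC26.
0xDC26 = 56358.

56358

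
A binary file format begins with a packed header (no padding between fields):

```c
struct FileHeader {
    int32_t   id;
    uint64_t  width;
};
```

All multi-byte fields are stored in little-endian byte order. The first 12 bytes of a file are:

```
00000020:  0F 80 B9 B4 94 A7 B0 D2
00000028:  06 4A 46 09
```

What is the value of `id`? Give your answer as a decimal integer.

-1262911473

`id` is the first field, at byte offset 0, occupying 4 bytes.
Bytes at offsets 0..3: 0F 80 B9 B4.
In little-endian order the low byte comes first in memory.
Reassemble most-significant byte first: B4 B9 80 0F → 0xB4B9800F.
Top bit is set, so as a signed 32-bit value this is 0xB4B9800F − 2^32 = -1262911473.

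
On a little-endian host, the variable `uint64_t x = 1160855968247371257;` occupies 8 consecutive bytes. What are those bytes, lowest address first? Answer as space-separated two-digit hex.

1160855968247371257 in hexadecimal, padded to 64 bits, is 0x101C305A46C6D5F9.
Split into bytes (most-significant first): 10 1C 30 5A 46 C6 D5 F9.
Little-endian stores the least-significant byte at the lowest address.
So at ascending addresses the bytes are F9 D5 C6 46 5A 30 1C 10.

F9 D5 C6 46 5A 30 1C 10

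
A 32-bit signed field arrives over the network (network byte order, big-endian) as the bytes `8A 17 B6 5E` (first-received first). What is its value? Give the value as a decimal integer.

-1978157474

In big-endian order the high byte comes first in memory.
The bytes are already most-significant first: 0x8A17B65E.
Top bit is set, so as a signed 32-bit value this is 0x8A17B65E − 2^32 = -1978157474.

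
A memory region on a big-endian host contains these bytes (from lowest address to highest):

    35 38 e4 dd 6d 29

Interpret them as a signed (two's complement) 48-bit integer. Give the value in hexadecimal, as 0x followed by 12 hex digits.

0x3538E4DD6D29

Big-endian: lowest address holds the most-significant byte.
The bytes are already most-significant first: 0x3538E4DD6D29.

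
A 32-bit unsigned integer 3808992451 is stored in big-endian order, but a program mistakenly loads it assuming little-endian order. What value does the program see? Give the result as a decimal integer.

3808992451 in 32-bit hexadecimal is 0xE3089CC3.
Stored big-endian, the bytes at ascending addresses are E3 08 9C C3.
Read back as little-endian, the first byte is least significant, giving 0xC39C08E3.
0xC39C08E3 = 3281783011.

3281783011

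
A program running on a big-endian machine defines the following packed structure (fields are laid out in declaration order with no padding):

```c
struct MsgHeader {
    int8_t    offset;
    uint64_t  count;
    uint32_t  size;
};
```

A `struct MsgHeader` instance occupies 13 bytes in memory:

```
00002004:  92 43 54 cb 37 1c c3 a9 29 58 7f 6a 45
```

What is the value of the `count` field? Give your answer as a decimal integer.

4851726136151091497

`count` follows `offset` (1 byte), so it starts at byte offset 1 and occupies 8 bytes.
Bytes at offsets 1..8: 43 54 CB 37 1C C3 A9 29.
Big-endian: lowest address holds the most-significant byte.
The bytes are already most-significant first: 0x4354CB371CC3A929.
0x4354CB371CC3A929 = 4851726136151091497.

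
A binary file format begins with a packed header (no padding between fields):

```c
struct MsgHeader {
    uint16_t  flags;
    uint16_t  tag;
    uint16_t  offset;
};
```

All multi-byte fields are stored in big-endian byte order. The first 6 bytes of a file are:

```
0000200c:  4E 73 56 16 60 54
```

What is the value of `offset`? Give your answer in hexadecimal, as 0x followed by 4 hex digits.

`offset` follows `flags` (2 B), `tag` (2 B), so it starts at offset 2 + 2 = 4 and occupies 2 bytes.
Bytes at offsets 4..5: 60 54.
Big-endian: lowest address holds the most-significant byte.
The bytes are already most-significant first: 0x6054.

0x6054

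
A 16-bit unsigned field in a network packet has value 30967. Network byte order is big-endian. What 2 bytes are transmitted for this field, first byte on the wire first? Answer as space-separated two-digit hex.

78 F7

30967 in hexadecimal, padded to 16 bits, is 0x78F7.
Split into bytes (most-significant first): 78 F7.
In big-endian order the high byte comes first in memory.
So the memory order matches the most-significant-first order: 78 F7.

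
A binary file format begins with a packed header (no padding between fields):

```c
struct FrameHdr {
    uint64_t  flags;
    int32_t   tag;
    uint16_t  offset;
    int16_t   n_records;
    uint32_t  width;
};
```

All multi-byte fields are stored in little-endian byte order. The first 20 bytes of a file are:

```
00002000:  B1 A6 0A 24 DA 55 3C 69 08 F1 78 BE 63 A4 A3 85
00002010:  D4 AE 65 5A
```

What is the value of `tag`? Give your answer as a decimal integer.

`tag` follows `flags` (8 bytes), so it starts at byte offset 8 and occupies 4 bytes.
Bytes at offsets 8..11: 08 F1 78 BE.
Little-endian stores the least-significant byte at the lowest address.
Reassemble most-significant byte first: BE 78 F1 08 → 0xBE78F108.
Top bit is set, so as a signed 32-bit value this is 0xBE78F108 − 2^32 = -1099370232.

-1099370232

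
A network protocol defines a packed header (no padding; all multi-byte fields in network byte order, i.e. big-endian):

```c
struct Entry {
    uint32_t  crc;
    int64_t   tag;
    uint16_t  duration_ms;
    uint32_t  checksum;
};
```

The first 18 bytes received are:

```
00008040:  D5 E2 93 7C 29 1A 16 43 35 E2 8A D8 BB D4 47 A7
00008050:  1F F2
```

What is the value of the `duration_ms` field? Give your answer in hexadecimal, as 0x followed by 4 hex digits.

`duration_ms` follows `crc` (4 B), `tag` (8 B), so it starts at offset 4 + 8 = 12 and occupies 2 bytes.
Bytes at offsets 12..13: BB D4.
Big-endian stores the most-significant byte at the lowest address.
The bytes are already most-significant first: 0xBBD4.

0xBBD4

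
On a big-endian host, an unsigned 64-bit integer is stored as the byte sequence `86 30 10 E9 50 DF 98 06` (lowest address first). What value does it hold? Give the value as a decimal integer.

9669246994234710022

In big-endian order the high byte comes first in memory.
The bytes are already most-significant first: 0x863010E950DF9806.
0x863010E950DF9806 = 9669246994234710022.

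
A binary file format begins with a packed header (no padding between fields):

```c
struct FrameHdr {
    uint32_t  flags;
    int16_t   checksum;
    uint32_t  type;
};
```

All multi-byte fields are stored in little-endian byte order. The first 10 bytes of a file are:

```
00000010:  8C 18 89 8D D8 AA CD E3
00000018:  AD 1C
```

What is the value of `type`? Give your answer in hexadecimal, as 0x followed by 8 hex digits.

0x1CADE3CD

`type` follows `flags` (4 B), `checksum` (2 B), so it starts at offset 4 + 2 = 6 and occupies 4 bytes.
Bytes at offsets 6..9: CD E3 AD 1C.
Little-endian stores the least-significant byte at the lowest address.
Reassemble most-significant byte first: 1C AD E3 CD → 0x1CADE3CD.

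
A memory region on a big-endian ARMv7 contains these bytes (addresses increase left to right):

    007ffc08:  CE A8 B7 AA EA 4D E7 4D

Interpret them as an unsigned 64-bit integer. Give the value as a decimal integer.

14891354112603842381

In big-endian order the high byte comes first in memory.
The bytes are already most-significant first: 0xCEA8B7AAEA4DE74D.
0xCEA8B7AAEA4DE74D = 14891354112603842381.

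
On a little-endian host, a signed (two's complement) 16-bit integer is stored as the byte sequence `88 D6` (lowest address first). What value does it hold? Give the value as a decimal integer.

-10616

Little-endian: lowest address holds the least-significant byte.
Reassemble most-significant byte first: D6 88 → 0xD688.
Top bit is set, so as a signed 16-bit value this is 0xD688 − 2^16 = -10616.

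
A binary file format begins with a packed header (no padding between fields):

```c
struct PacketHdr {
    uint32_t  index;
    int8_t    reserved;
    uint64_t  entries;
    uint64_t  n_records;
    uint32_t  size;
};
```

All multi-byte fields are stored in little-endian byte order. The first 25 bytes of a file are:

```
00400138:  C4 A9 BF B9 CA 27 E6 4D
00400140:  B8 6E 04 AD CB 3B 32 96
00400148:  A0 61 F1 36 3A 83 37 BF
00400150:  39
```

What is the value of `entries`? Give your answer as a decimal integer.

14676391634255341095

`entries` follows `index` (4 B), `reserved` (1 B), so it starts at offset 4 + 1 = 5 and occupies 8 bytes.
Bytes at offsets 5..12: 27 E6 4D B8 6E 04 AD CB.
Little-endian: lowest address holds the least-significant byte.
Reassemble most-significant byte first: CB AD 04 6E B8 4D E6 27 → 0xCBAD046EB84DE627.
0xCBAD046EB84DE627 = 14676391634255341095.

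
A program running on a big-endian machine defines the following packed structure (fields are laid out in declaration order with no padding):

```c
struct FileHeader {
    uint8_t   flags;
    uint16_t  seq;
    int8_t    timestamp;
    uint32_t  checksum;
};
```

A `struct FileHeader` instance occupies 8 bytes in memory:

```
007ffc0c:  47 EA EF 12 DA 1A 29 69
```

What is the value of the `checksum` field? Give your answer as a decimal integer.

3659147625

`checksum` follows `flags` (1 B), `seq` (2 B), `timestamp` (1 B), so it starts at offset 1 + 2 + 1 = 4 and occupies 4 bytes.
Bytes at offsets 4..7: DA 1A 29 69.
Big-endian: lowest address holds the most-significant byte.
The bytes are already most-significant first: 0xDA1A2969.
0xDA1A2969 = 3659147625.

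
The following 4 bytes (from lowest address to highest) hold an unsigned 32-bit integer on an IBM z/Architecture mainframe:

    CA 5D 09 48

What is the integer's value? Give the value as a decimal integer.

Big-endian: lowest address holds the most-significant byte.
The bytes are already most-significant first: 0xCA5D0948.
0xCA5D0948 = 3395094856.

3395094856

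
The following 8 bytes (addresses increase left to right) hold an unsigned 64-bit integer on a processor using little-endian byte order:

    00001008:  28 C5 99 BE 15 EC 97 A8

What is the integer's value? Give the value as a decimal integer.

12148438097991419176

Little-endian stores the least-significant byte at the lowest address.
Reassemble most-significant byte first: A8 97 EC 15 BE 99 C5 28 → 0xA897EC15BE99C528.
0xA897EC15BE99C528 = 12148438097991419176.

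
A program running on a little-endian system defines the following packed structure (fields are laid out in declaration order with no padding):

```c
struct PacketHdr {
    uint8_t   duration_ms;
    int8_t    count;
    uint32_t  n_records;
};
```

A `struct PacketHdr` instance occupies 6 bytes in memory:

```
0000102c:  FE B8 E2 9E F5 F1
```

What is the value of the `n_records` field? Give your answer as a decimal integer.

4059406050

`n_records` follows `duration_ms` (1 B), `count` (1 B), so it starts at offset 1 + 1 = 2 and occupies 4 bytes.
Bytes at offsets 2..5: E2 9E F5 F1.
In little-endian order the low byte comes first in memory.
Reassemble most-significant byte first: F1 F5 9E E2 → 0xF1F59EE2.
0xF1F59EE2 = 4059406050.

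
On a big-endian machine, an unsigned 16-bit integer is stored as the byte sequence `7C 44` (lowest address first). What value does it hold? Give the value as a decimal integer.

In big-endian order the high byte comes first in memory.
The bytes are already most-significant first: 0x7C44.
0x7C44 = 31812.

31812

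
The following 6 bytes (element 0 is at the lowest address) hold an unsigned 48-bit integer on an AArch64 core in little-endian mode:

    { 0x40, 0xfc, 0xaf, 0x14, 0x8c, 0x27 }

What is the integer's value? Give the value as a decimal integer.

Little-endian: lowest address holds the least-significant byte.
Reassemble most-significant byte first: 27 8C 14 AF FC 40 → 0x278C14AFFC40.
0x278C14AFFC40 = 43482595982400.

43482595982400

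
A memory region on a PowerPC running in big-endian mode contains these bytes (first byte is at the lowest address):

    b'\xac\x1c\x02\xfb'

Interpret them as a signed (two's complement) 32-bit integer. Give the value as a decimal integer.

-1407450373

In big-endian order the high byte comes first in memory.
The bytes are already most-significant first: 0xAC1C02FB.
Top bit is set, so as a signed 32-bit value this is 0xAC1C02FB − 2^32 = -1407450373.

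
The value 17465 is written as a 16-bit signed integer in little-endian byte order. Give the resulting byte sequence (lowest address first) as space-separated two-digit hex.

17465 in hexadecimal, padded to 16 bits, is 0x4439.
Split into bytes (most-significant first): 44 39.
Little-endian: lowest address holds the least-significant byte.
So at ascending addresses the bytes are 39 44.

39 44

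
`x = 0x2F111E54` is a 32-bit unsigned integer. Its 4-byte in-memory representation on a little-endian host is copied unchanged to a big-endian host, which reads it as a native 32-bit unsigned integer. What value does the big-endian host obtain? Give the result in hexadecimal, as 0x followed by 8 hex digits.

Stored little-endian, the bytes at ascending addresses are 54 1E 11 2F.
Read back as big-endian, the last byte is least significant, giving 0x541E112F.

0x541E112F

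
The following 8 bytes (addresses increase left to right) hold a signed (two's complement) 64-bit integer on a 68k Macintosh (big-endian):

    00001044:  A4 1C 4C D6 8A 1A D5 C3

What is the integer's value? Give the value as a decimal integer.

Big-endian: lowest address holds the most-significant byte.
The bytes are already most-significant first: 0xA41C4CD68A1AD5C3.
Top bit is set, so as a signed 64-bit value this is 0xA41C4CD68A1AD5C3 − 2^64 = -6621332867817744957.

-6621332867817744957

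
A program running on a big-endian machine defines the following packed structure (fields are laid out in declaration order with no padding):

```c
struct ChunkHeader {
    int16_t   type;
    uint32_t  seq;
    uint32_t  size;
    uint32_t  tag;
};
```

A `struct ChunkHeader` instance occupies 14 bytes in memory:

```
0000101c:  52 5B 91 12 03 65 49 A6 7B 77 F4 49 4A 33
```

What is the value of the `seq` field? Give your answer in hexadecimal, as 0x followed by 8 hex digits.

0x91120365

`seq` follows `type` (2 bytes), so it starts at byte offset 2 and occupies 4 bytes.
Bytes at offsets 2..5: 91 12 03 65.
In big-endian order the high byte comes first in memory.
The bytes are already most-significant first: 0x91120365.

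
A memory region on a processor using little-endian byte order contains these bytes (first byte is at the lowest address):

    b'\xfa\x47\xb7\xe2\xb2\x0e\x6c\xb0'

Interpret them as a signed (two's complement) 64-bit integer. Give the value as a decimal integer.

In little-endian order the low byte comes first in memory.
Reassemble most-significant byte first: B0 6C 0E B2 E2 B7 47 FA → 0xB06C0EB2E2B747FA.
Top bit is set, so as a signed 64-bit value this is 0xB06C0EB2E2B747FA − 2^64 = -5734192064078854150.

-5734192064078854150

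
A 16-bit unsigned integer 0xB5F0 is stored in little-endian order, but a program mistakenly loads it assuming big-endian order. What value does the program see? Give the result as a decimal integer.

61621

Stored little-endian, the bytes at ascending addresses are F0 B5.
Read back as big-endian, the last byte is least significant, giving 0xF0B5.
0xF0B5 = 61621.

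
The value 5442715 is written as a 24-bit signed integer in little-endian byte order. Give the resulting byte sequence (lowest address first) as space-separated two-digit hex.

9B 0C 53

5442715 in hexadecimal, padded to 24 bits, is 0x530C9B.
Split into bytes (most-significant first): 53 0C 9B.
Little-endian stores the least-significant byte at the lowest address.
So at ascending addresses the bytes are 9B 0C 53.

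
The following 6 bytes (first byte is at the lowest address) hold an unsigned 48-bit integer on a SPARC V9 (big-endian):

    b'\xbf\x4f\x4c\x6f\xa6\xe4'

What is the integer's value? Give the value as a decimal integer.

210347305707236

Big-endian stores the most-significant byte at the lowest address.
The bytes are already most-significant first: 0xBF4F4C6FA6E4.
0xBF4F4C6FA6E4 = 210347305707236.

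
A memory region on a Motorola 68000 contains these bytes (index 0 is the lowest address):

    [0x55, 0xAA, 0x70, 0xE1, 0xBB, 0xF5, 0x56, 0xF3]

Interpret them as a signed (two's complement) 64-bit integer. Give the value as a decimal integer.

6172870354088056563

Big-endian: lowest address holds the most-significant byte.
The bytes are already most-significant first: 0x55AA70E1BBF556F3.
0x55AA70E1BBF556F3 = 6172870354088056563.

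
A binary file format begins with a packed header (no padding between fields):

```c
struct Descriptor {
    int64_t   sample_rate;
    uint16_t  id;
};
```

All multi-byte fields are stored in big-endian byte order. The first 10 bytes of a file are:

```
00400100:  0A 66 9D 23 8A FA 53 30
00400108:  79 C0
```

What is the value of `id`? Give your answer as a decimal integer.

31168

`id` follows `sample_rate` (8 bytes), so it starts at byte offset 8 and occupies 2 bytes.
Bytes at offsets 8..9: 79 C0.
Big-endian: lowest address holds the most-significant byte.
The bytes are already most-significant first: 0x79C0.
0x79C0 = 31168.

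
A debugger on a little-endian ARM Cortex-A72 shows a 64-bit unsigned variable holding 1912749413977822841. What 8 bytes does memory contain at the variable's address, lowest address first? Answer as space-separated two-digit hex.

1912749413977822841 in hexadecimal, padded to 64 bits, is 0x1A8B7375347C1679.
Split into bytes (most-significant first): 1A 8B 73 75 34 7C 16 79.
Little-endian: lowest address holds the least-significant byte.
So at ascending addresses the bytes are 79 16 7C 34 75 73 8B 1A.

79 16 7C 34 75 73 8B 1A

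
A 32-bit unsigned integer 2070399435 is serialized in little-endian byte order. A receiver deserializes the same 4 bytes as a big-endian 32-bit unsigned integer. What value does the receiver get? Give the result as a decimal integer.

2070399435 in 32-bit hexadecimal is 0x7B67C9CB.
Stored little-endian, the bytes at ascending addresses are CB C9 67 7B.
Read back as big-endian, the last byte is least significant, giving 0xCBC9677B.
0xCBC9677B = 3418974075.

3418974075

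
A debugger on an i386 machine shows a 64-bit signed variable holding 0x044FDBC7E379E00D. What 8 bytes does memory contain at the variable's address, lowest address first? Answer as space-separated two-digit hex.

0D E0 79 E3 C7 DB 4F 04

Split into bytes (most-significant first): 04 4F DB C7 E3 79 E0 0D.
Little-endian: lowest address holds the least-significant byte.
So at ascending addresses the bytes are 0D E0 79 E3 C7 DB 4F 04.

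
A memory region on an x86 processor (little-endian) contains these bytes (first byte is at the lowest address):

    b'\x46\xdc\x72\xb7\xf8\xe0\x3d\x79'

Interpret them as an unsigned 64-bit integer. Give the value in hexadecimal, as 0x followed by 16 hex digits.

Little-endian: lowest address holds the least-significant byte.
Reassemble most-significant byte first: 79 3D E0 F8 B7 72 DC 46 → 0x793DE0F8B772DC46.

0x793DE0F8B772DC46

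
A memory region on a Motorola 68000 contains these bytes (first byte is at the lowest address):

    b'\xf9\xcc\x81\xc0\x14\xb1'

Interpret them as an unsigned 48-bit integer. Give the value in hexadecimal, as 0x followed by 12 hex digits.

0xF9CC81C014B1

Big-endian stores the most-significant byte at the lowest address.
The bytes are already most-significant first: 0xF9CC81C014B1.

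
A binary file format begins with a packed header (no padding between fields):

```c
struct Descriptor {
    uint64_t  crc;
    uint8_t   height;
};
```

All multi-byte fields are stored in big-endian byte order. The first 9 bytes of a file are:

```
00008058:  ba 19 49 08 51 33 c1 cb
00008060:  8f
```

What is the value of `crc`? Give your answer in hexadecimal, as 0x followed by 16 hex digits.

`crc` is the first field, at byte offset 0, occupying 8 bytes.
Bytes at offsets 0..7: BA 19 49 08 51 33 C1 CB.
Big-endian: lowest address holds the most-significant byte.
The bytes are already most-significant first: 0xBA1949085133C1CB.

0xBA1949085133C1CB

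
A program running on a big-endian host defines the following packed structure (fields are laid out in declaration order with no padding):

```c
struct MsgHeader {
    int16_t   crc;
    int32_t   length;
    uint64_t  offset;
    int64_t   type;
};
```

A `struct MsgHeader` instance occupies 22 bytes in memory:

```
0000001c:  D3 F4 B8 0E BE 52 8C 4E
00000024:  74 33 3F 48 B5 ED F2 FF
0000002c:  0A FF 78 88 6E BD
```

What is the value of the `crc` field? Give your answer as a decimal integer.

-11276

`crc` is the first field, at byte offset 0, occupying 2 bytes.
Bytes at offsets 0..1: D3 F4.
Big-endian stores the most-significant byte at the lowest address.
The bytes are already most-significant first: 0xD3F4.
Top bit is set, so as a signed 16-bit value this is 0xD3F4 − 2^16 = -11276.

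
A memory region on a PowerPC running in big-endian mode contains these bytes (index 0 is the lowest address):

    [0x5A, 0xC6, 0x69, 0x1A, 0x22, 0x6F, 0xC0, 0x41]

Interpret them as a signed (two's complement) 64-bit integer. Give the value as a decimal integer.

6541031069770039361

Big-endian: lowest address holds the most-significant byte.
The bytes are already most-significant first: 0x5AC6691A226FC041.
0x5AC6691A226FC041 = 6541031069770039361.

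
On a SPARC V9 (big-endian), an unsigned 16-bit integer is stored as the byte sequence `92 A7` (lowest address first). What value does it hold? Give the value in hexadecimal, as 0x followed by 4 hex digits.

0x92A7

In big-endian order the high byte comes first in memory.
The bytes are already most-significant first: 0x92A7.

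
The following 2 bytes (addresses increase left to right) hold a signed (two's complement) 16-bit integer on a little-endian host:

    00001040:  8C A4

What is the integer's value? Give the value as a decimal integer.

-23412

Little-endian stores the least-significant byte at the lowest address.
Reassemble most-significant byte first: A4 8C → 0xA48C.
Top bit is set, so as a signed 16-bit value this is 0xA48C − 2^16 = -23412.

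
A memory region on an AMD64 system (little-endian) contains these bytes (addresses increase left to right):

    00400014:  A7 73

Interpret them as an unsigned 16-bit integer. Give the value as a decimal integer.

29607

In little-endian order the low byte comes first in memory.
Reassemble most-significant byte first: 73 A7 → 0x73A7.
0x73A7 = 29607.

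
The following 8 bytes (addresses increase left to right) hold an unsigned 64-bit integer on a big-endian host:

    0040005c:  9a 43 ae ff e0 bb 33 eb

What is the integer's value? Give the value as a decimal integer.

11115920719290774507

Big-endian stores the most-significant byte at the lowest address.
The bytes are already most-significant first: 0x9A43AEFFE0BB33EB.
0x9A43AEFFE0BB33EB = 11115920719290774507.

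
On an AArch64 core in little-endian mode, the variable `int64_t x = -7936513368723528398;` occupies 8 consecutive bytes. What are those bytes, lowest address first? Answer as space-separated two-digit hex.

32 65 18 FE 23 D7 DB 91

Two's complement of -7936513368723528398 in 64 bits: 7936513368723528398 = 0x6E2428DC01E79ACE; invert → 0x91DBD723FE186531; add 1 → 0x91DBD723FE186532.
Split into bytes (most-significant first): 91 DB D7 23 FE 18 65 32.
Little-endian stores the least-significant byte at the lowest address.
So at ascending addresses the bytes are 32 65 18 FE 23 D7 DB 91.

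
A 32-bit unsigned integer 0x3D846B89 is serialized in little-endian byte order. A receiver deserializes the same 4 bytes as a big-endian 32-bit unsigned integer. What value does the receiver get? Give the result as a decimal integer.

2305524797

Stored little-endian, the bytes at ascending addresses are 89 6B 84 3D.
Read back as big-endian, the last byte is least significant, giving 0x896B843D.
0x896B843D = 2305524797.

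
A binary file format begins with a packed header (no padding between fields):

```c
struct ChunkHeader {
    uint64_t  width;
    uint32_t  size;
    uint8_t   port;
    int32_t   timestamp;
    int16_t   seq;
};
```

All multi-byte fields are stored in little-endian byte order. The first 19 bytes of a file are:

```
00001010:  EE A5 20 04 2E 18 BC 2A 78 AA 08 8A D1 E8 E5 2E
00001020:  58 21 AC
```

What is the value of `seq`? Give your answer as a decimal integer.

`seq` follows `width` (8 B), `size` (4 B), `port` (1 B), `timestamp` (4 B), so it starts at offset 8 + 4 + 1 + 4 = 17 and occupies 2 bytes.
Bytes at offsets 17..18: 21 AC.
In little-endian order the low byte comes first in memory.
Reassemble most-significant byte first: AC 21 → 0xAC21.
Top bit is set, so as a signed 16-bit value this is 0xAC21 − 2^16 = -21471.

-21471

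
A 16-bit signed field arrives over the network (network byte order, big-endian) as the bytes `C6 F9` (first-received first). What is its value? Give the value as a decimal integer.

Big-endian stores the most-significant byte at the lowest address.
The bytes are already most-significant first: 0xC6F9.
Top bit is set, so as a signed 16-bit value this is 0xC6F9 − 2^16 = -14599.

-14599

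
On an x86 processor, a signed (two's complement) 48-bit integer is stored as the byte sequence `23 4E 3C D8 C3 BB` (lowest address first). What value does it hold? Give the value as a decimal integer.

In little-endian order the low byte comes first in memory.
Reassemble most-significant byte first: BB C3 D8 3C 4E 23 → 0xBBC3D83C4E23.
Top bit is set, so as a signed 48-bit value this is 0xBBC3D83C4E23 − 2^48 = -75025155863005.

-75025155863005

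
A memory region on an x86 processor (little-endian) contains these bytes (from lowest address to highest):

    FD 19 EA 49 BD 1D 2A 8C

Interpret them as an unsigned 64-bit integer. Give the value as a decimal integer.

In little-endian order the low byte comes first in memory.
Reassemble most-significant byte first: 8C 2A 1D BD 49 EA 19 FD → 0x8C2A1DBD49EA19FD.
0x8C2A1DBD49EA19FD = 10099917813157861885.

10099917813157861885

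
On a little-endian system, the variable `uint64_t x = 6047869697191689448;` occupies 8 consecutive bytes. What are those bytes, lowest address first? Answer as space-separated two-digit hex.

E8 BC F5 54 72 59 EE 53

6047869697191689448 in hexadecimal, padded to 64 bits, is 0x53EE597254F5BCE8.
Split into bytes (most-significant first): 53 EE 59 72 54 F5 BC E8.
Little-endian stores the least-significant byte at the lowest address.
So at ascending addresses the bytes are E8 BC F5 54 72 59 EE 53.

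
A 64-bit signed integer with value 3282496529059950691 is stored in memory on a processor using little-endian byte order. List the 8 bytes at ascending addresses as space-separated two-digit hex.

63 30 12 A7 33 C5 8D 2D

3282496529059950691 in hexadecimal, padded to 64 bits, is 0x2D8DC533A7123063.
Split into bytes (most-significant first): 2D 8D C5 33 A7 12 30 63.
In little-endian order the low byte comes first in memory.
So at ascending addresses the bytes are 63 30 12 A7 33 C5 8D 2D.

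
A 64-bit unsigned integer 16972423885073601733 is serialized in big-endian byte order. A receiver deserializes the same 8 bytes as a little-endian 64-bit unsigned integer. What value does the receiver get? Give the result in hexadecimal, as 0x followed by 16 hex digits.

16972423885073601733 in 64-bit hexadecimal is 0xEB8A2999872AD4C5.
Stored big-endian, the bytes at ascending addresses are EB 8A 29 99 87 2A D4 C5.
Read back as little-endian, the first byte is least significant, giving 0xC5D42A8799298AEB.

0xC5D42A8799298AEB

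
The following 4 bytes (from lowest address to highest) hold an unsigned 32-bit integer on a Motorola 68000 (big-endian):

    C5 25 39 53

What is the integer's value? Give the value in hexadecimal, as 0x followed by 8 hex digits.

0xC5253953

In big-endian order the high byte comes first in memory.
The bytes are already most-significant first: 0xC5253953.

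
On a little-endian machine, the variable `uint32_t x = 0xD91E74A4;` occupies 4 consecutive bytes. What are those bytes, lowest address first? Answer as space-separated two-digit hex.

Split into bytes (most-significant first): D9 1E 74 A4.
In little-endian order the low byte comes first in memory.
So at ascending addresses the bytes are A4 74 1E D9.

A4 74 1E D9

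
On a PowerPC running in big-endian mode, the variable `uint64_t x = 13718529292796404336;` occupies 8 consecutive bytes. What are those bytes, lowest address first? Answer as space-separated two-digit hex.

13718529292796404336 in hexadecimal, padded to 64 bits, is 0xBE6201B539EBA270.
Split into bytes (most-significant first): BE 62 01 B5 39 EB A2 70.
In big-endian order the high byte comes first in memory.
So the memory order matches the most-significant-first order: BE 62 01 B5 39 EB A2 70.

BE 62 01 B5 39 EB A2 70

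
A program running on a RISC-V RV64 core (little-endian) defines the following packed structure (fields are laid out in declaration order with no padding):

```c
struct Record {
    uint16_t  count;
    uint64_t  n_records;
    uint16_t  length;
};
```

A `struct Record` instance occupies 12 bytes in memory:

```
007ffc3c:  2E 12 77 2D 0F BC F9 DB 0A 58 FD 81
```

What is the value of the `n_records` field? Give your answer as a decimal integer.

`n_records` follows `count` (2 bytes), so it starts at byte offset 2 and occupies 8 bytes.
Bytes at offsets 2..9: 77 2D 0F BC F9 DB 0A 58.
Little-endian stores the least-significant byte at the lowest address.
Reassemble most-significant byte first: 58 0A DB F9 BC 0F 2D 77 → 0x580ADBF9BC0F2D77.
0x580ADBF9BC0F2D77 = 6344124890753215863.

6344124890753215863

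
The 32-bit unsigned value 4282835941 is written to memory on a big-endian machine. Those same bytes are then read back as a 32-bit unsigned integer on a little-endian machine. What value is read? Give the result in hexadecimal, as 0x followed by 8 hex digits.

0xE5E346FF

4282835941 in 32-bit hexadecimal is 0xFF46E3E5.
Stored big-endian, the bytes at ascending addresses are FF 46 E3 E5.
Read back as little-endian, the first byte is least significant, giving 0xE5E346FF.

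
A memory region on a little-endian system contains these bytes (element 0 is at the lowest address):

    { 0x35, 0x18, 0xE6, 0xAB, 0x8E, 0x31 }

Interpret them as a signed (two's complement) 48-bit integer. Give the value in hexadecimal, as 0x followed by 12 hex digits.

0x318EABE61835

Little-endian: lowest address holds the least-significant byte.
Reassemble most-significant byte first: 31 8E AB E6 18 35 → 0x318EABE61835.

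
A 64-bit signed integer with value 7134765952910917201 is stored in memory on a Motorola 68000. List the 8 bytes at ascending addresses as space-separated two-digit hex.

7134765952910917201 in hexadecimal, padded to 64 bits, is 0x6303C7D522CE7E51.
Split into bytes (most-significant first): 63 03 C7 D5 22 CE 7E 51.
In big-endian order the high byte comes first in memory.
So the memory order matches the most-significant-first order: 63 03 C7 D5 22 CE 7E 51.

63 03 C7 D5 22 CE 7E 51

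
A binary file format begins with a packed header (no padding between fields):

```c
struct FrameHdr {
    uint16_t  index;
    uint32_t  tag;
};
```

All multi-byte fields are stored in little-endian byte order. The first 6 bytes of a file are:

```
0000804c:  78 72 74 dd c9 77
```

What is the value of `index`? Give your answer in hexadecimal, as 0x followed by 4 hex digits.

0x7278

`index` is the first field, at byte offset 0, occupying 2 bytes.
Bytes at offsets 0..1: 78 72.
Little-endian: lowest address holds the least-significant byte.
Reassemble most-significant byte first: 72 78 → 0x7278.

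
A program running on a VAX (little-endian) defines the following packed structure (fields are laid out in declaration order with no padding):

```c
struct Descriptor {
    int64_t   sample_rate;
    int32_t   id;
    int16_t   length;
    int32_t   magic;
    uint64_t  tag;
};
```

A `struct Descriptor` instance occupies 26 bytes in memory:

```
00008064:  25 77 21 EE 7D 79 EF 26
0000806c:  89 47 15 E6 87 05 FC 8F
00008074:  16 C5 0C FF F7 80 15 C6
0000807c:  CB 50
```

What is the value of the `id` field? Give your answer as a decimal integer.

`id` follows `sample_rate` (8 bytes), so it starts at byte offset 8 and occupies 4 bytes.
Bytes at offsets 8..11: 89 47 15 E6.
Little-endian: lowest address holds the least-significant byte.
Reassemble most-significant byte first: E6 15 47 89 → 0xE6154789.
Top bit is set, so as a signed 32-bit value this is 0xE6154789 − 2^32 = -434813047.

-434813047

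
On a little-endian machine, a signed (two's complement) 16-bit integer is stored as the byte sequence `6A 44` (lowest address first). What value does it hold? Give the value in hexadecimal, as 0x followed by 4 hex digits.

Little-endian: lowest address holds the least-significant byte.
Reassemble most-significant byte first: 44 6A → 0x446A.

0x446A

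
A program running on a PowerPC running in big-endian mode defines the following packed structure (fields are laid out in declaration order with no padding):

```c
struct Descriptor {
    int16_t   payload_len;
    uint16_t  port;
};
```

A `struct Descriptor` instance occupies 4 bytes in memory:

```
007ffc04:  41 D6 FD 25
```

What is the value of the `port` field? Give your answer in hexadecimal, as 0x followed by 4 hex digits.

`port` follows `payload_len` (2 bytes), so it starts at byte offset 2 and occupies 2 bytes.
Bytes at offsets 2..3: FD 25.
Big-endian: lowest address holds the most-significant byte.
The bytes are already most-significant first: 0xFD25.

0xFD25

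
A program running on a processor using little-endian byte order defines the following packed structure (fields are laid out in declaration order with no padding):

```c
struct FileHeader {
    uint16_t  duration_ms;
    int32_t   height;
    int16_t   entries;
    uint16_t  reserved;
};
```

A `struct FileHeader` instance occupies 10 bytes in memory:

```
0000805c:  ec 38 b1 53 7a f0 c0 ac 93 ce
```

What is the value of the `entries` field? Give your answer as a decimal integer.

-21312

`entries` follows `duration_ms` (2 B), `height` (4 B), so it starts at offset 2 + 4 = 6 and occupies 2 bytes.
Bytes at offsets 6..7: C0 AC.
Little-endian stores the least-significant byte at the lowest address.
Reassemble most-significant byte first: AC C0 → 0xACC0.
Top bit is set, so as a signed 16-bit value this is 0xACC0 − 2^16 = -21312.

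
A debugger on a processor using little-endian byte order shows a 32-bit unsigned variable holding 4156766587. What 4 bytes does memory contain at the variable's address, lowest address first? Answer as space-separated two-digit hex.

4156766587 in hexadecimal, padded to 32 bits, is 0xF7C3397B.
Split into bytes (most-significant first): F7 C3 39 7B.
Little-endian stores the least-significant byte at the lowest address.
So at ascending addresses the bytes are 7B 39 C3 F7.

7B 39 C3 F7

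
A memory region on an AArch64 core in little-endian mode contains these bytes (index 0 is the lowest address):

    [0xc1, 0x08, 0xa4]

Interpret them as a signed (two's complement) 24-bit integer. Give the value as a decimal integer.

-6027071

Little-endian: lowest address holds the least-significant byte.
Reassemble most-significant byte first: A4 08 C1 → 0xA408C1.
Top bit is set, so as a signed 24-bit value this is 0xA408C1 − 2^24 = -6027071.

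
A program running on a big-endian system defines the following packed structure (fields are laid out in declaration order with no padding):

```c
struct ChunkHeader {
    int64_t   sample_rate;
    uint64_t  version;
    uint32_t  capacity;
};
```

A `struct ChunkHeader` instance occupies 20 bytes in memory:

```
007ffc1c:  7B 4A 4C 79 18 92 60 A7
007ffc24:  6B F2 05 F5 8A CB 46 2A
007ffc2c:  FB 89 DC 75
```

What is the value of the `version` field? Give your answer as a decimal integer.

7778286058575971882

`version` follows `sample_rate` (8 bytes), so it starts at byte offset 8 and occupies 8 bytes.
Bytes at offsets 8..15: 6B F2 05 F5 8A CB 46 2A.
Big-endian stores the most-significant byte at the lowest address.
The bytes are already most-significant first: 0x6BF205F58ACB462A.
0x6BF205F58ACB462A = 7778286058575971882.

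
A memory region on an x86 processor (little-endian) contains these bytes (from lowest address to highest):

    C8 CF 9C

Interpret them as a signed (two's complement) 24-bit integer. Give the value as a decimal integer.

Little-endian stores the least-significant byte at the lowest address.
Reassemble most-significant byte first: 9C CF C8 → 0x9CCFC8.
Top bit is set, so as a signed 24-bit value this is 0x9CCFC8 − 2^24 = -6500408.

-6500408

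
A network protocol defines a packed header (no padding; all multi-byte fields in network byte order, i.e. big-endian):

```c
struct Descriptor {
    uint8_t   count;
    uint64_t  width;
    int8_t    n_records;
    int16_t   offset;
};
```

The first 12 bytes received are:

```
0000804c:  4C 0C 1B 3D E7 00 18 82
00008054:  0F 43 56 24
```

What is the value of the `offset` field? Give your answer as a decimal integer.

`offset` follows `count` (1 B), `width` (8 B), `n_records` (1 B), so it starts at offset 1 + 8 + 1 = 10 and occupies 2 bytes.
Bytes at offsets 10..11: 56 24.
Big-endian: lowest address holds the most-significant byte.
The bytes are already most-significant first: 0x5624.
0x5624 = 22052.

22052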